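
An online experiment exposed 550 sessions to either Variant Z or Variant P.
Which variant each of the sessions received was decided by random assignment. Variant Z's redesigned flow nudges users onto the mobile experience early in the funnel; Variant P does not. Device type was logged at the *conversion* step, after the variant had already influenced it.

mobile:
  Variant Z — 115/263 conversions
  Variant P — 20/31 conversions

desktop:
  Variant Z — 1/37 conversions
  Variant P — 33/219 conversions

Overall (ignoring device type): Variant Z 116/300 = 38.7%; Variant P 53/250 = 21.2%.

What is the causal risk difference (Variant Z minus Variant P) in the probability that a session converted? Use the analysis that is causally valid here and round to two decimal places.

+0.17

The device type-specific comparison favours Variant P throughout, but the pooled figures favour Variant Z. The question is whether to condition on device type.
Device type here is a post-treatment variable shaped by the variant; conditioning on it would introduce bias rather than remove it. The overall comparison is the causal one.
The causal difference is the pooled difference: 0.387 − 0.212 = +0.175.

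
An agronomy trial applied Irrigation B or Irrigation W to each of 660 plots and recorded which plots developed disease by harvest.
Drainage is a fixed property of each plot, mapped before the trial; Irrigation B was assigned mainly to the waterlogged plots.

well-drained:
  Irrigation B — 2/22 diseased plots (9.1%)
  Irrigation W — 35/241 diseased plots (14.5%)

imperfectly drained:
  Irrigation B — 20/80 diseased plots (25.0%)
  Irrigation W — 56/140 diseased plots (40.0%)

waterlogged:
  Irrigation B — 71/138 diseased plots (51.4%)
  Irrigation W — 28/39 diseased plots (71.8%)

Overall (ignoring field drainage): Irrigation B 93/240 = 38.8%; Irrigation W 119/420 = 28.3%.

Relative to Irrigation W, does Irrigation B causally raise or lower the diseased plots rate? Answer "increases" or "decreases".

The field drainage-specific comparison favours Irrigation B throughout, but the pooled figures favour Irrigation W. The question is whether to condition on field drainage.
The imbalance in field drainage arose from how plots were allocated, not from anything the irrigation did; and field drainage independently affects the outcome. The pooled gap is confounded — condition on field drainage.
Within each level — well-drained: 9.1% vs 14.5%; imperfectly drained: 25.0% vs 40.0%; waterlogged: 51.4% vs 71.8% — Irrigation B is lower every time.

decreases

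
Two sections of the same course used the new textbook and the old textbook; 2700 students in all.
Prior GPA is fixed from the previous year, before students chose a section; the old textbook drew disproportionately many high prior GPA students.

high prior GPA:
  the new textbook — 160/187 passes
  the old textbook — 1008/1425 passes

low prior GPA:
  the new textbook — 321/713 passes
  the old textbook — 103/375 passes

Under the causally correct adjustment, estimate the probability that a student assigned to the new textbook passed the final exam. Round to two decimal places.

Nothing the teaching method does changes prior GPA band; the imbalance is an allocation artefact. With prior GPA band also predicting the outcome, the pooled figure is confounded, and the within-stratum comparison is the causal one.
Standardising the new textbook to the population prior GPA band mix: 0.597·160/187 + 0.403·321/713 = 0.692.

0.69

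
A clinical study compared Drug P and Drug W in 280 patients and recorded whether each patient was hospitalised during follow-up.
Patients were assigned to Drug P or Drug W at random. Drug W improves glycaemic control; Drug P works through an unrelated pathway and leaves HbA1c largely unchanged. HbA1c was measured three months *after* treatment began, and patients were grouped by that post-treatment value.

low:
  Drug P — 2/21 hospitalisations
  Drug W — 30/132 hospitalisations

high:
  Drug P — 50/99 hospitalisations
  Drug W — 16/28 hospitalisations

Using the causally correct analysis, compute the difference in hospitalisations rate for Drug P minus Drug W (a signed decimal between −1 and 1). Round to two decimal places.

HbA1c is downstream of the drug. One should not condition on a consequence of treatment, so the overall rates are the right comparison.
The causal difference is the pooled difference: 0.433 − 0.287 = +0.146.

+0.15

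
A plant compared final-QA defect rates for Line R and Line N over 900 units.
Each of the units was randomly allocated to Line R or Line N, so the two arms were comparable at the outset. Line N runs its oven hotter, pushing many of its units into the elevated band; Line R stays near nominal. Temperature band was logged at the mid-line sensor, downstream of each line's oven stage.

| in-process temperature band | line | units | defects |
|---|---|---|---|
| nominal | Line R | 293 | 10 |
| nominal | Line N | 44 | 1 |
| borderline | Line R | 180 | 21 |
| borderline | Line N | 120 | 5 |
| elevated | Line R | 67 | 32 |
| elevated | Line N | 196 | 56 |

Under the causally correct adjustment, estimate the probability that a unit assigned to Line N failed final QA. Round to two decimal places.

0.17

Stratifying would compare lines among units the lines themselves sorted into in-process temperature band groups — a form of selection on an intermediate. The unconditioned pooled rates give the total causal effect.
So P(outcome | do(Line N)) is just the pooled rate for Line N: 62/360 = 0.172.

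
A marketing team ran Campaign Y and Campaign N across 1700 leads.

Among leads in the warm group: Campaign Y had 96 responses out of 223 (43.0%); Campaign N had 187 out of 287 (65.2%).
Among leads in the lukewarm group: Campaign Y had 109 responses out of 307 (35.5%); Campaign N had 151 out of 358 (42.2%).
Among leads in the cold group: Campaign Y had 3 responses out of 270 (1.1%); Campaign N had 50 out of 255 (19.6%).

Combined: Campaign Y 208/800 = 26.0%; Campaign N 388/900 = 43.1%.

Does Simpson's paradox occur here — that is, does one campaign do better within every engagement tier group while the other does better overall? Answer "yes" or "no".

no

Within each engagement tier level (warm 43.0% vs 65.2%; lukewarm 35.5% vs 42.2%; cold 1.1% vs 19.6%), Campaign N has the higher rate every time. Pooled: 26.0% vs 43.1% — Campaign N has the higher rate overall. They agree.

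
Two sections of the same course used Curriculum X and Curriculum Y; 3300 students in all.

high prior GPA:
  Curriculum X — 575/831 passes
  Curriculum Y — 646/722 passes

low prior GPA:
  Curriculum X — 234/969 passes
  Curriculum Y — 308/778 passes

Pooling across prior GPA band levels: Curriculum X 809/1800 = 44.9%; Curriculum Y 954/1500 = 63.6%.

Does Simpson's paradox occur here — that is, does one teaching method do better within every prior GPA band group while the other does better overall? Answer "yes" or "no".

Within each prior GPA band level (high prior GPA 69.2% vs 89.5%; low prior GPA 24.1% vs 39.6%), Curriculum Y has the higher rate every time. Pooled: 44.9% vs 63.6% — Curriculum Y has the higher rate overall. They agree.

no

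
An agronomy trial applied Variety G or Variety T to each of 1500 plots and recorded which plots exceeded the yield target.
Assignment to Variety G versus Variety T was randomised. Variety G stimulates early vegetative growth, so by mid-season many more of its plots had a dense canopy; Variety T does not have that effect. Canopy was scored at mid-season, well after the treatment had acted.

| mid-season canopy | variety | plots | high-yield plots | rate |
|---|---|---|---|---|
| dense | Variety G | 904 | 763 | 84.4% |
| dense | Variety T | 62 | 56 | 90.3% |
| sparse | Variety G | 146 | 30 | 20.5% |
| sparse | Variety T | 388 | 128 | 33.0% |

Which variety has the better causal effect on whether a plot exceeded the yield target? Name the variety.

The mid-season canopy-specific comparison favours Variety T throughout, but the pooled figures favour Variety G. The question is whether to condition on mid-season canopy.
The distribution of mid-season canopy is itself part of what the variety does — it is an intermediate outcome. Holding it fixed would remove that part of the effect; the total effect is the pooled difference.
Pooled: Variety G 75.5% vs Variety T 40.9%; Variety G is higher overall.

Variety G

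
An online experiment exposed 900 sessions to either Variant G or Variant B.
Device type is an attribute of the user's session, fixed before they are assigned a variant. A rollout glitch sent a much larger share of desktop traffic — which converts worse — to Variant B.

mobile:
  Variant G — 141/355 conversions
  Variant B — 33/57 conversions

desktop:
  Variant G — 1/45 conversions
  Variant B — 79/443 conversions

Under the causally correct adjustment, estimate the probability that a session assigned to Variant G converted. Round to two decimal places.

The imbalance in device type arose from how sessions were allocated, not from anything the variant did; and device type independently affects the outcome. The pooled gap is confounded — condition on device type.
Standardising Variant G to the population device type mix: 0.458·141/355 + 0.542·1/45 = 0.194.

0.19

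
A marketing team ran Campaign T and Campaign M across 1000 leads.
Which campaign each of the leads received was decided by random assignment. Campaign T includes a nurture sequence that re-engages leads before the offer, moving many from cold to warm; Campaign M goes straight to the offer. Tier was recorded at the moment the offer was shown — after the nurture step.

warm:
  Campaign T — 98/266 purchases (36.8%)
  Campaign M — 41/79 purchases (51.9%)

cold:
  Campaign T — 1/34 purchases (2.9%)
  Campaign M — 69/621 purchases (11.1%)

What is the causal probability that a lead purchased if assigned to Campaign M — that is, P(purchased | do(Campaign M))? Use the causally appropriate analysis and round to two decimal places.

The engagement tier-specific comparison favours Campaign M throughout, but the pooled figures favour Campaign T. The question is whether to condition on engagement tier.
Engagement tier is recorded after the campaign and is itself shifted by it — it sits on the causal path from campaign to outcome. Conditioning on a mediator would strip out part of the effect we want; the pooled comparison gives the total causal effect.
So P(outcome | do(Campaign M)) is just the pooled rate for Campaign M: 110/700 = 0.157.

0.16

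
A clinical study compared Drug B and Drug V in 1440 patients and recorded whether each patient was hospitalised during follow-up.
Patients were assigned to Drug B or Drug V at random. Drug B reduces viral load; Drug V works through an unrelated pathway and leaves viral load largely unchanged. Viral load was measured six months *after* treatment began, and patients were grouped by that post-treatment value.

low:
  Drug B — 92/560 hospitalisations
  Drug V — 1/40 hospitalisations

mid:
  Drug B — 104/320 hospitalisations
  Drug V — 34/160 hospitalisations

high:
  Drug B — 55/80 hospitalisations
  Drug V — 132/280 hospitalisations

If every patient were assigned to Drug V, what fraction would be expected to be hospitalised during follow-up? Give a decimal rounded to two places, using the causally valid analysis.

Within every viral load level Drug V has the lower rate, yet pooled Drug B does — Simpson's reversal.
The distribution of viral load is itself part of what the drug does — it is an intermediate outcome. Holding it fixed would remove that part of the effect; the total effect is the pooled difference.
So P(outcome | do(Drug V)) is just the pooled rate for Drug V: 167/480 = 0.348.

0.35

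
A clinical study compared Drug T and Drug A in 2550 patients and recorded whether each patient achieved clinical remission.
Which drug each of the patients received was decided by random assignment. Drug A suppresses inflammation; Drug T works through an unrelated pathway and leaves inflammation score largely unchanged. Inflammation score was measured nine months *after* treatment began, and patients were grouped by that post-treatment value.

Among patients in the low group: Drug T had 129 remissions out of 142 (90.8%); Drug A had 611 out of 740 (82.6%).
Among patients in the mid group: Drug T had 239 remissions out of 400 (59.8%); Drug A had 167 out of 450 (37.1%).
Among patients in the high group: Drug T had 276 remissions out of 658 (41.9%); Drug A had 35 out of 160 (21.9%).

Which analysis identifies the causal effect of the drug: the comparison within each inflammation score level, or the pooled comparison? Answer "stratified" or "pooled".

pooled

The inflammation score-specific comparison favours Drug T throughout, but the pooled figures favour Drug A. The question is whether to condition on inflammation score.
Because the drug influences inflammation score, inflammation score is a post-treatment mediator, not a confounder. Stratifying on it would bias the estimate; the causal effect is the crude pooled difference.
Pooled: Drug T 53.7% vs Drug A 60.2%; Drug A is higher overall.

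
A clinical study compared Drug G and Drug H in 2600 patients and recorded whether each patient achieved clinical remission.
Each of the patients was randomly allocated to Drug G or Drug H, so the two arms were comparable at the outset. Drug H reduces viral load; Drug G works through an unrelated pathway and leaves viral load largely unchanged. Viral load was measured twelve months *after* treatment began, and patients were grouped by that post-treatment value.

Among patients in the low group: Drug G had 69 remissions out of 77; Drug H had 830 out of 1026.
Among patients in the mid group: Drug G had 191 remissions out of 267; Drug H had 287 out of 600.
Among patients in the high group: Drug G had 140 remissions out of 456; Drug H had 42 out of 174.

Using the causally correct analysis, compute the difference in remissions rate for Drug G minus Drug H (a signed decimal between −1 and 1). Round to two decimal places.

Viral load lies on the pathway drug → viral load → outcome, so adjusting for it blocks the indirect effect. For the total causal effect of drug, use the unadjusted pooled rates.
The causal difference is the pooled difference: 0.500 − 0.644 = -0.144.

-0.14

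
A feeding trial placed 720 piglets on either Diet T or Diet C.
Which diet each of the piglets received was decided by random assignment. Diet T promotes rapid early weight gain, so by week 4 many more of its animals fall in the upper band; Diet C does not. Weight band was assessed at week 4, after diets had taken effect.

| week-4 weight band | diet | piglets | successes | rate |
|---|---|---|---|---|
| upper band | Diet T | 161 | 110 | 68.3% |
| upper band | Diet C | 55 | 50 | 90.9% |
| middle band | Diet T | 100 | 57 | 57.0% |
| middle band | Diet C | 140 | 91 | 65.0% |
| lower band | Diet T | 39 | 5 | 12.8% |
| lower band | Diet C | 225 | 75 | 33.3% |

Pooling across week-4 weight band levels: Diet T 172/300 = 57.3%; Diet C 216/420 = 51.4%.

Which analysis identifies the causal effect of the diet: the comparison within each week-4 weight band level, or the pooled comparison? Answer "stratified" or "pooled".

pooled

Stratifying would compare diets among piglets the diets themselves sorted into week-4 weight band groups — a form of selection on an intermediate. The unconditioned pooled rates give the total causal effect.
Pooled: Diet T 57.3% vs Diet C 51.4%; Diet T is higher overall.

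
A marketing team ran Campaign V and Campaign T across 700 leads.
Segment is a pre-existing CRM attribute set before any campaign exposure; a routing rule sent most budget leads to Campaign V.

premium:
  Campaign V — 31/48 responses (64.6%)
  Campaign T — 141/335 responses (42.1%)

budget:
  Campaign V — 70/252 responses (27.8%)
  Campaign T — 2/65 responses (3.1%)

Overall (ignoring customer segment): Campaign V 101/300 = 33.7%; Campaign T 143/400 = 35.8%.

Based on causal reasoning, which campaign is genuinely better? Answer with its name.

Campaign V is higher inside every customer segment stratum but Campaign T is higher in aggregate. Whether to stratify depends on how customer segment relates to the campaign.
Here customer segment is a common cause — it drives both which campaign a case falls under and the outcome. The crude comparison mixes populations; the stratum-specific rates are the causally relevant ones.
Within each level — premium: 64.6% vs 42.1%; budget: 27.8% vs 3.1% — Campaign V is higher every time.

Campaign V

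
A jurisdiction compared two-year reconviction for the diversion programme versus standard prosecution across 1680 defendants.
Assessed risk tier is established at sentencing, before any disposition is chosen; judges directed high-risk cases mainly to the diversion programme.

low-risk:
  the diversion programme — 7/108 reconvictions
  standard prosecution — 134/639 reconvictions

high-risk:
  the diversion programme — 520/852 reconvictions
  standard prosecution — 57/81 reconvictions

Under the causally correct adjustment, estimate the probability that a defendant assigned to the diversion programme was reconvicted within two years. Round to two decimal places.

Assessed risk tier differs across dispositions for reasons unrelated to any effect of the disposition itself, and it separately predicts the outcome — a classic confounder. We must compare within assessed risk tier levels.
Standardising the diversion programme to the population assessed risk tier mix: 0.445·7/108 + 0.555·520/852 = 0.368.

0.37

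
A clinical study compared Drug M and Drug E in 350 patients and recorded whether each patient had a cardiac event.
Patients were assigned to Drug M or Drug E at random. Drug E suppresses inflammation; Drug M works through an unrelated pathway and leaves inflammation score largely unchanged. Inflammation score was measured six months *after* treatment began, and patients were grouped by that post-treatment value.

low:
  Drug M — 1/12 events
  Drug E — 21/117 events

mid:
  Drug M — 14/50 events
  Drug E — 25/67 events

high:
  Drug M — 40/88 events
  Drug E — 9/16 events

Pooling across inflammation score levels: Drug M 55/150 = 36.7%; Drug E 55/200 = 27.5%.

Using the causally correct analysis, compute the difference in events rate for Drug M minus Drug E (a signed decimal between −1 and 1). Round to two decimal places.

+0.09

The stratified and pooled comparisons disagree (Drug M wins within each inflammation score; Drug E wins overall), so the answer turns on the causal role of inflammation score.
Stratifying would compare drugs among patients the drugs themselves sorted into inflammation score groups — a form of selection on an intermediate. The unconditioned pooled rates give the total causal effect.
The causal difference is the pooled difference: 0.367 − 0.275 = +0.092.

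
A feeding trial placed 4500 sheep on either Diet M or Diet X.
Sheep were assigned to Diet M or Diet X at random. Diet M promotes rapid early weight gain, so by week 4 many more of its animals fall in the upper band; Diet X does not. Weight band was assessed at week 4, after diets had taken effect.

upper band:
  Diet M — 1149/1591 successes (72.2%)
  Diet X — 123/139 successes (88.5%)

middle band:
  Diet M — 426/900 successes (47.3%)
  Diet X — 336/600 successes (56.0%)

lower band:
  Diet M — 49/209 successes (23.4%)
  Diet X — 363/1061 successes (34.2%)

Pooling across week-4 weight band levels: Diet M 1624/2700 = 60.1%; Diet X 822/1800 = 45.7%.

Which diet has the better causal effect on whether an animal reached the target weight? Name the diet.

Diet M

Stratifying would compare diets among sheep the diets themselves sorted into week-4 weight band groups — a form of selection on an intermediate. The unconditioned pooled rates give the total causal effect.
Pooled: Diet M 60.1% vs Diet X 45.7%; Diet M is higher overall.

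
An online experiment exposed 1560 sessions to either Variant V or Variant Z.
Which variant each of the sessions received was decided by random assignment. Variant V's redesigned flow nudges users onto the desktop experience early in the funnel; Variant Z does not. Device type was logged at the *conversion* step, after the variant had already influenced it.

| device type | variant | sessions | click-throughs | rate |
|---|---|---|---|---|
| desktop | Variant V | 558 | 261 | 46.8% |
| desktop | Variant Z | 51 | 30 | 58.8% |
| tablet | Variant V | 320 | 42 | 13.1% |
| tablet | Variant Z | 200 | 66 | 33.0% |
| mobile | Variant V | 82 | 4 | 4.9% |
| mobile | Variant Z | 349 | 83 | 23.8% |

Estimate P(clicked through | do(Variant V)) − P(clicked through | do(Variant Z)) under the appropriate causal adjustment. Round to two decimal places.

The stratified and pooled comparisons disagree (Variant Z wins within each device type; Variant V wins overall), so the answer turns on the causal role of device type.
Device type here is a post-treatment variable shaped by the variant; conditioning on it would introduce bias rather than remove it. The overall comparison is the causal one.
The causal difference is the pooled difference: 0.320 − 0.298 = +0.021.

+0.02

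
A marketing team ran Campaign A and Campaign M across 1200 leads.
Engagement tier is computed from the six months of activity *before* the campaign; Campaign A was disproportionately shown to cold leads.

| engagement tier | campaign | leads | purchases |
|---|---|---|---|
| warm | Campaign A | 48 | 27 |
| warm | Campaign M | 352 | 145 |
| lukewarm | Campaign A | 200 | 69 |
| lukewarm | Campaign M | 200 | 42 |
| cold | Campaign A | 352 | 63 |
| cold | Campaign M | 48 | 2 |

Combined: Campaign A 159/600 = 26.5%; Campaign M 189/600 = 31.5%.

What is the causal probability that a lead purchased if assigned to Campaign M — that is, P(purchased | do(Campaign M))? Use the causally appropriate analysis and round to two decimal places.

Since engagement tier is a pre-existing factor (not a product of the campaign) and it affects the outcome on its own, it is a confounder. The stratified rates, not the pooled rate, identify the causal effect.
Standardising Campaign M to the population engagement tier mix: 0.333·145/352 + 0.333·42/200 + 0.333·2/48 = 0.221.

0.22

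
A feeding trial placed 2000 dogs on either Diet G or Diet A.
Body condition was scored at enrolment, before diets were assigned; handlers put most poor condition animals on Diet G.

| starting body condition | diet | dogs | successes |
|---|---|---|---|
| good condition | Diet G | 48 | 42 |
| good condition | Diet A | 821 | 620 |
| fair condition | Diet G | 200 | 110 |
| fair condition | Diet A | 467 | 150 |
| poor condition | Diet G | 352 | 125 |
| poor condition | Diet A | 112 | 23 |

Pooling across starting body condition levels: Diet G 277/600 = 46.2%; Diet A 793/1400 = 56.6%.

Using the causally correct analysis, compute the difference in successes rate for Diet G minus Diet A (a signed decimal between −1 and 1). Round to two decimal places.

Diet G is higher inside every starting body condition stratum but Diet A is higher in aggregate. Whether to stratify depends on how starting body condition relates to the diet.
The imbalance in starting body condition arose from how dogs were allocated, not from anything the diet did; and starting body condition independently affects the outcome. The pooled gap is confounded — condition on starting body condition.
Adjusting over the population distribution of starting body condition: 0.434·(0.875−0.755) + 0.334·(0.550−0.321) + 0.232·(0.355−0.205) = +0.163.

+0.16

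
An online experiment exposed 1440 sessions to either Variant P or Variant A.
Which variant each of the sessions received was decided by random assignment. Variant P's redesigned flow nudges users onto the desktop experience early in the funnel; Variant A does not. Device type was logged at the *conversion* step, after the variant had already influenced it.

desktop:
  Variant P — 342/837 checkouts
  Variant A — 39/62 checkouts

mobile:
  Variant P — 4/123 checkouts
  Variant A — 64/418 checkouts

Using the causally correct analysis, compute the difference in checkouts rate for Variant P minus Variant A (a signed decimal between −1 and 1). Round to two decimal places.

Within every device type level Variant A has the higher rate, yet pooled Variant P does — Simpson's reversal.
The distribution of device type is itself part of what the variant does — it is an intermediate outcome. Holding it fixed would remove that part of the effect; the total effect is the pooled difference.
The causal difference is the pooled difference: 0.360 − 0.215 = +0.146.

+0.15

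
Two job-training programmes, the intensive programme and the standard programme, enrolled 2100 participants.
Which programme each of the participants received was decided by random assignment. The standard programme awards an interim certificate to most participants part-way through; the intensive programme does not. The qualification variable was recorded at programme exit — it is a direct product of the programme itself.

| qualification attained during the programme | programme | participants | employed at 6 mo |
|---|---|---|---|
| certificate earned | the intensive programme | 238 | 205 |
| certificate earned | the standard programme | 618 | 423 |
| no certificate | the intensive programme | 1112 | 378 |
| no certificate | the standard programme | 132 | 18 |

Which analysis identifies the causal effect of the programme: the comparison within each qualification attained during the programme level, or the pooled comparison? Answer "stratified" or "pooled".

pooled

The distribution of qualification attained during the programme is itself part of what the programme does — it is an intermediate outcome. Holding it fixed would remove that part of the effect; the total effect is the pooled difference.
Pooled: the intensive programme 43.2% vs the standard programme 58.8%; the standard programme is higher overall.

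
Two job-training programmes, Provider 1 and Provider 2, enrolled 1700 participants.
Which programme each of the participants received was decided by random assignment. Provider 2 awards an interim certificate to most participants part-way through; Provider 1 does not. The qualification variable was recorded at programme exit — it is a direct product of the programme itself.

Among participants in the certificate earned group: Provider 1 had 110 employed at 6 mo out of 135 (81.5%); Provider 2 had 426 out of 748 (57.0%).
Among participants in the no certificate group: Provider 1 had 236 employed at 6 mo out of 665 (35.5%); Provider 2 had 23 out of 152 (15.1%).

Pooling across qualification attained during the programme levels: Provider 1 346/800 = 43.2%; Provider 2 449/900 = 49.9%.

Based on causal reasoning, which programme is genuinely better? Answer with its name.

Provider 2

The distribution of qualification attained during the programme is itself part of what the programme does — it is an intermediate outcome. Holding it fixed would remove that part of the effect; the total effect is the pooled difference.
Pooled: Provider 1 43.2% vs Provider 2 49.9%; Provider 2 is higher overall.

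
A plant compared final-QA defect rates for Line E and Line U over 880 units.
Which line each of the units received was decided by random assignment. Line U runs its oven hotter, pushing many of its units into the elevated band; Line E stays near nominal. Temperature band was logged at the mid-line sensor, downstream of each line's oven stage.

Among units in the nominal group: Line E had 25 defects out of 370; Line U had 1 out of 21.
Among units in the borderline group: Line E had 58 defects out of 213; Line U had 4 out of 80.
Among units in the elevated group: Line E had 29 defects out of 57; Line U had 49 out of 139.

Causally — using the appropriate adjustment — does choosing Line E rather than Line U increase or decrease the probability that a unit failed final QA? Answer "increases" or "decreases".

decreases

In-process temperature band here is a post-treatment variable shaped by the line; conditioning on it would introduce bias rather than remove it. The overall comparison is the causal one.
Pooled: Line E 17.5% vs Line U 22.5%; Line E is lower overall.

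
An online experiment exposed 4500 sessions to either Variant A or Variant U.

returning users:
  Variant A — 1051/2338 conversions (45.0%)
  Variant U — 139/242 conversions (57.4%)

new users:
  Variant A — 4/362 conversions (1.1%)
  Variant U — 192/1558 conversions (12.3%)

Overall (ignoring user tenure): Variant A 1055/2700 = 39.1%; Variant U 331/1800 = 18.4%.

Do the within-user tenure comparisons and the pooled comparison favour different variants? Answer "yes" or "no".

Within each user tenure level (returning users 45.0% vs 57.4%; new users 1.1% vs 12.3%), Variant U has the higher rate every time. Pooled: 39.1% vs 18.4% — Variant A has the higher rate overall. The two comparisons disagree.

yes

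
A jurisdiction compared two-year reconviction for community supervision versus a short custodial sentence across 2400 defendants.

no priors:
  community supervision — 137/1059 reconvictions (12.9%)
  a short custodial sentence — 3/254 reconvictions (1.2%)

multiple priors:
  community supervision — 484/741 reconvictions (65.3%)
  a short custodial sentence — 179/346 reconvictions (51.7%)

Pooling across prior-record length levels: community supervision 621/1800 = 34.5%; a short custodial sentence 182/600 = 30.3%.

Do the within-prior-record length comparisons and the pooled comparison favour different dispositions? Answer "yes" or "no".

Within each prior-record length level (no priors 12.9% vs 1.2%; multiple priors 65.3% vs 51.7%), a short custodial sentence has the lower rate every time. Pooled: 34.5% vs 30.3% — a short custodial sentence has the lower rate overall. They agree.

no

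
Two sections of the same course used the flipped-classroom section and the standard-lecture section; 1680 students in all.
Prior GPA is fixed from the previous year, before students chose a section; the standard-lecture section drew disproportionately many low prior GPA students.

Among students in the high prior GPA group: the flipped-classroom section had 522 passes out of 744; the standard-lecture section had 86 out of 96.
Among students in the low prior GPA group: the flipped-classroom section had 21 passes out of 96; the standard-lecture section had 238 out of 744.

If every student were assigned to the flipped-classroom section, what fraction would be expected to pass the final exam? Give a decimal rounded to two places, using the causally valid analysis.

0.46

The stratified and pooled comparisons disagree (the standard-lecture section wins within each prior GPA band; the flipped-classroom section wins overall), so the answer turns on the causal role of prior GPA band.
Prior GPA band satisfies the back-door criterion: it is not a descendant of the teaching method, and it blocks the spurious path from teaching method to outcome. Adjusting for it (i.e., using the within-prior GPA band rates) gives the causal effect.
Standardising the flipped-classroom section to the population prior GPA band mix: 0.500·522/744 + 0.500·21/96 = 0.460.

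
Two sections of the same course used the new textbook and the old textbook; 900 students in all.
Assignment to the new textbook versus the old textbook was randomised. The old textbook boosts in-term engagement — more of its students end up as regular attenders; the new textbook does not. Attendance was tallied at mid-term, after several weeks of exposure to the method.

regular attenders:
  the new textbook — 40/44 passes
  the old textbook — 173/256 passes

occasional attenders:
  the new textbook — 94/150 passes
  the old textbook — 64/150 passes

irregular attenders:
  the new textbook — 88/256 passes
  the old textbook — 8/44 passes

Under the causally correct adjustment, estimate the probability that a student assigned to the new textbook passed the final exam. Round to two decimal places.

Mid-term attendance is downstream of the teaching method. One should not condition on a consequence of treatment, so the overall rates are the right comparison.
So P(outcome | do(the new textbook)) is just the pooled rate for the new textbook: 222/450 = 0.493.

0.49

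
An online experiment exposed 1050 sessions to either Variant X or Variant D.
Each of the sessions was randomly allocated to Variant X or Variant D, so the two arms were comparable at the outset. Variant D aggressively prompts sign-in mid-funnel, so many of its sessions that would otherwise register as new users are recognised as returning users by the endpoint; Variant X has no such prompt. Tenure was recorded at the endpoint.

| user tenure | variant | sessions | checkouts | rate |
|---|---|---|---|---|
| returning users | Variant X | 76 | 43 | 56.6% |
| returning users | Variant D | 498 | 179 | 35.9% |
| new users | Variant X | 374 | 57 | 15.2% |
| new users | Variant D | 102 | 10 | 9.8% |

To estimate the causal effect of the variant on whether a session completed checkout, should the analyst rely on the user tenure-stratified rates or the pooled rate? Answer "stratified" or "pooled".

pooled

Within every user tenure level Variant X has the higher rate, yet pooled Variant D does — Simpson's reversal.
Because the variant influences user tenure, user tenure is a post-treatment mediator, not a confounder. Stratifying on it would bias the estimate; the causal effect is the crude pooled difference.
Pooled: Variant X 22.2% vs Variant D 31.5%; Variant D is higher overall.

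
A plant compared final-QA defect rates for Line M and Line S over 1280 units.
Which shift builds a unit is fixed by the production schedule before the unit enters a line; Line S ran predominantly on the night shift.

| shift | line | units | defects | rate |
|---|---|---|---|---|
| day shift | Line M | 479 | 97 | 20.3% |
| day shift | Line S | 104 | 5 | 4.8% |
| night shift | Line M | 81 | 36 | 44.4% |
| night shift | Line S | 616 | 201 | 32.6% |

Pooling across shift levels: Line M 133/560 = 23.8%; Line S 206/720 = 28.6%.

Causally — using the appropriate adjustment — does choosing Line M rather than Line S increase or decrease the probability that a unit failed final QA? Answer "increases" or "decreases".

Here shift is a common cause — it drives both which line a case falls under and the outcome. The crude comparison mixes populations; the stratum-specific rates are the causally relevant ones.
Within each level — day shift: 20.3% vs 4.8%; night shift: 44.4% vs 32.6% — Line S is lower every time.

increases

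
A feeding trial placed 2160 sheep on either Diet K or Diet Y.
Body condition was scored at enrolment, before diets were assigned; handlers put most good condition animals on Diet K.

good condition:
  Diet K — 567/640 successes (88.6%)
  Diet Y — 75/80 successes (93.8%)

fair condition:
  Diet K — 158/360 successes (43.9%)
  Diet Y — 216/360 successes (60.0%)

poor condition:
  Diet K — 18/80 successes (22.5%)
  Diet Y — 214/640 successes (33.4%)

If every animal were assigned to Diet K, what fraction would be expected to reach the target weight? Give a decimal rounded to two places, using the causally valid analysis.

0.52

The imbalance in starting body condition arose from how sheep were allocated, not from anything the diet did; and starting body condition independently affects the outcome. The pooled gap is confounded — condition on starting body condition.
Standardising Diet K to the population starting body condition mix: 0.333·567/640 + 0.333·158/360 + 0.333·18/80 = 0.517.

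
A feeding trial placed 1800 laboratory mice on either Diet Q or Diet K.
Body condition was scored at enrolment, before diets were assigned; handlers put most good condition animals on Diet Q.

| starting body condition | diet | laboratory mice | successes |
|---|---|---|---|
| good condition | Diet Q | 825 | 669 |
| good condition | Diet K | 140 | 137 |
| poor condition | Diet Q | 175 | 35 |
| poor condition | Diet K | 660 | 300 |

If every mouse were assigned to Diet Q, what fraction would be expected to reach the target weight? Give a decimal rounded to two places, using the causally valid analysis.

0.53

The stratified and pooled comparisons disagree (Diet K wins within each starting body condition; Diet Q wins overall), so the answer turns on the causal role of starting body condition.
Starting body condition is set before the diet has any effect — it is not caused by the diet — and it independently drives the outcome. That makes it a confounder, so the causal comparison is within starting body condition levels.
Standardising Diet Q to the population starting body condition mix: 0.536·669/825 + 0.464·35/175 = 0.528.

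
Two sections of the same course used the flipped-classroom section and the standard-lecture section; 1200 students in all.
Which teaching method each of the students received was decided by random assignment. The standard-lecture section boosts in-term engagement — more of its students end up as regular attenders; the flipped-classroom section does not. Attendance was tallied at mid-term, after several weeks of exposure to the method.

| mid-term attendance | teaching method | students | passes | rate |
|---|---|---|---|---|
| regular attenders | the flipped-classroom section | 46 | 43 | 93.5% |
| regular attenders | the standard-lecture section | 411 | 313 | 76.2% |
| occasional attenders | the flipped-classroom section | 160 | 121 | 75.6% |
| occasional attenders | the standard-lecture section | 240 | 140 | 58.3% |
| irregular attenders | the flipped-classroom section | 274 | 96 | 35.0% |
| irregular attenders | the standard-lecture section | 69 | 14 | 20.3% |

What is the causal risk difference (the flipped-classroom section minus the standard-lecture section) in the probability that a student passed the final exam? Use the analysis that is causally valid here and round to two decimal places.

Stratifying would compare teaching methods among students the teaching methods themselves sorted into mid-term attendance groups — a form of selection on an intermediate. The unconditioned pooled rates give the total causal effect.
The causal difference is the pooled difference: 0.542 − 0.649 = -0.107.

-0.11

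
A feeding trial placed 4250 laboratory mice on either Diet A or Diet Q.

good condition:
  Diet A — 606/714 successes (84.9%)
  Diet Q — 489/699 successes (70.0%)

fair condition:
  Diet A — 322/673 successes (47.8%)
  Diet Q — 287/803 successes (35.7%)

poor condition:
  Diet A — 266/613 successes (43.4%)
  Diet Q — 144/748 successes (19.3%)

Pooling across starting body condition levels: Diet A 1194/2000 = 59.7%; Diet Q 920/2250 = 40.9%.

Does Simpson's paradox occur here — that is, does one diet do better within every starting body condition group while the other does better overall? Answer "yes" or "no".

Within each starting body condition level (good condition 84.9% vs 70.0%; fair condition 47.8% vs 35.7%; poor condition 43.4% vs 19.3%), Diet A has the higher rate every time. Pooled: 59.7% vs 40.9% — Diet A has the higher rate overall. They agree.

no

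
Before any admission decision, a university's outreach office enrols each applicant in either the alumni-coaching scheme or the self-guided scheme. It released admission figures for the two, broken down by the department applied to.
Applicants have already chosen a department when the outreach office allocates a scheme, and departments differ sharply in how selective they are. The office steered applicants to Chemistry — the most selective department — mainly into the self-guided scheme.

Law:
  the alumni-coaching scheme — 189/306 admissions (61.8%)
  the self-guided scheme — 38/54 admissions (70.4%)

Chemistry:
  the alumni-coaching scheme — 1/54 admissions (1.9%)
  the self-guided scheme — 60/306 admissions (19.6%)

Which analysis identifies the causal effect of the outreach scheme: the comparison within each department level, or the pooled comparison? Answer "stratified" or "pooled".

The imbalance in department arose from how applicants were allocated, not from anything the outreach scheme did; and department independently affects the outcome. The pooled gap is confounded — condition on department.
Within each level — Law: 61.8% vs 70.4%; Chemistry: 1.9% vs 19.6% — the self-guided scheme is higher every time.

stratified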